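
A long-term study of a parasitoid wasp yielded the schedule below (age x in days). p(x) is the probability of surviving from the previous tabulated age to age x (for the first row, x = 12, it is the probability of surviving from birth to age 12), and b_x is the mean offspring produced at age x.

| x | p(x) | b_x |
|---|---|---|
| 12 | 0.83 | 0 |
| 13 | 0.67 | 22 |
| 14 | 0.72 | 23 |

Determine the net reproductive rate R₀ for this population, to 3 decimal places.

Survivorship from birth: l_x = p_12·p_13·…·p_x.
  l_12 = 0.83000
  l_13 = 0.55610
  l_14 = 0.40039
R₀ = Σ l_x b_x:
  age 12: 0.83000 × 0 = 0.0000
  age 13: 0.55610 × 22 = 12.2342
  age 14: 0.40039 × 23 = 9.2090
R₀ = 0.0000 + 12.2342 + 9.2090 = 21.4432

21.443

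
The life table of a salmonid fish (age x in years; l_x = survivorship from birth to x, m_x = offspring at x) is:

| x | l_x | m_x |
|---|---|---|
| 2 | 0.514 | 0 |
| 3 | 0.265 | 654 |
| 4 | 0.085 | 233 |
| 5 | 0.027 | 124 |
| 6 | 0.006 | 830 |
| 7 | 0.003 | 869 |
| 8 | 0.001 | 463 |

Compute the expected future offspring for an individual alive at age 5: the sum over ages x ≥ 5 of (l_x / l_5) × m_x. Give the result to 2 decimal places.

422.15

l_5 = 0.027. Conditional survival from age 5 to x is l_x / l_5.
  x=5: (0.027/0.027) × 124 = 124.0000
  x=6: (0.006/0.027) × 830 = 184.4444
  x=7: (0.003/0.027) × 869 = 96.5556
  x=8: (0.001/0.027) × 463 = 17.1481
Sum = 124.0000 + 184.4444 + 96.5556 + 17.1481 = 422.1481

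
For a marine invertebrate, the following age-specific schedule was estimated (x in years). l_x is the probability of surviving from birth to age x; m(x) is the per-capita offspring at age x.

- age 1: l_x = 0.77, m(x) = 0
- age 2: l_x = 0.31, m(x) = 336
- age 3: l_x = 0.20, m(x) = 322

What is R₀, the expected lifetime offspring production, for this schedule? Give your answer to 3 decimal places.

R₀ = Σ l_x m(x):
  age 1: 0.77 × 0 = 0.0000
  age 2: 0.31 × 336 = 104.1600
  age 3: 0.20 × 322 = 64.4000
R₀ = 0.0000 + 104.1600 + 64.4000 = 168.5600

168.560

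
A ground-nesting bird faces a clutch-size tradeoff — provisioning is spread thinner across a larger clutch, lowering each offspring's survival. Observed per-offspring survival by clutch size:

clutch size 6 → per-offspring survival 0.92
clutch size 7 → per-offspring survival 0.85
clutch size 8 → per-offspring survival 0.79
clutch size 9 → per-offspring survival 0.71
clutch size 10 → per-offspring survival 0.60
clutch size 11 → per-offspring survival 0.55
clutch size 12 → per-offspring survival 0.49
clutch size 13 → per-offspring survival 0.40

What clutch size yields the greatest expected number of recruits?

Expected recruits = c × s(c):
  c=6: 6 × 0.92 = 5.520
  c=7: 7 × 0.85 = 5.950
  c=8: 8 × 0.79 = 6.320
  c=9: 9 × 0.71 = 6.390
  c=10: 10 × 0.60 = 6.000
  c=11: 11 × 0.55 = 6.050
  c=12: 12 × 0.49 = 5.880
  c=13: 13 × 0.40 = 5.200
Maximum at c = 9 (6.390 recruits).

9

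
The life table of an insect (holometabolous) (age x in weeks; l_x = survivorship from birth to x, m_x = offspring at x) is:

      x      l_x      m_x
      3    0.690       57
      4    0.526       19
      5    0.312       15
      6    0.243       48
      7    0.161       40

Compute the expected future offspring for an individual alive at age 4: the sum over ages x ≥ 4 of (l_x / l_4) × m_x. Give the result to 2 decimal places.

l_4 = 0.526. Conditional survival from age 4 to x is l_x / l_4.
  x=4: (0.526/0.526) × 19 = 19.0000
  x=5: (0.312/0.526) × 15 = 8.8973
  x=6: (0.243/0.526) × 48 = 22.1749
  x=7: (0.161/0.526) × 40 = 12.2433
Sum = 19.0000 + 8.8973 + 22.1749 + 12.2433 = 62.3156

62.32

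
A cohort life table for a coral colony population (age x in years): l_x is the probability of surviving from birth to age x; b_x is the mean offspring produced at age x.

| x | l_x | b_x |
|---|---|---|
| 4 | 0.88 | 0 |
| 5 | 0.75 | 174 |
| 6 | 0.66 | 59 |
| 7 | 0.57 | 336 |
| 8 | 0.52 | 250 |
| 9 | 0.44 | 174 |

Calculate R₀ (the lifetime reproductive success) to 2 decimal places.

567.52

R₀ = Σ l_x b_x:
  age 4: 0.88 × 0 = 0.0000
  age 5: 0.75 × 174 = 130.5000
  age 6: 0.66 × 59 = 38.9400
  age 7: 0.57 × 336 = 191.5200
  age 8: 0.52 × 250 = 130.0000
  age 9: 0.44 × 174 = 76.5600
R₀ = 0.0000 + 130.5000 + 38.9400 + 191.5200 + 130.0000 + 76.5600 = 567.5200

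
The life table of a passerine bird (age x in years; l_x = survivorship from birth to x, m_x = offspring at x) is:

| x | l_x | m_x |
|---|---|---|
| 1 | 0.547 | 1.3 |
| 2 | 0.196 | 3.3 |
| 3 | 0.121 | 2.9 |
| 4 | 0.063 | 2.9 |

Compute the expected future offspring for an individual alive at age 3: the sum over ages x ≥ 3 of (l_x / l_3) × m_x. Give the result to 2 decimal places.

l_3 = 0.121. Conditional survival from age 3 to x is l_x / l_3.
  x=3: (0.121/0.121) × 2.9 = 2.9000
  x=4: (0.063/0.121) × 2.9 = 1.5099
Sum = 2.9000 + 1.5099 = 4.4099

4.41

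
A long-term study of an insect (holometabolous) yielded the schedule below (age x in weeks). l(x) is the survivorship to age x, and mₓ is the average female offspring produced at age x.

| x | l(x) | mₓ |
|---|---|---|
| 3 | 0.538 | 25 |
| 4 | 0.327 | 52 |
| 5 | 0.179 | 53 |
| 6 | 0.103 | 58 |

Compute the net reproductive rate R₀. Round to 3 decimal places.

45.915

R₀ = Σ l(x) mₓ:
  age 3: 0.538 × 25 = 13.4500
  age 4: 0.327 × 52 = 17.0040
  age 5: 0.179 × 53 = 9.4870
  age 6: 0.103 × 58 = 5.9740
R₀ = 13.4500 + 17.0040 + 9.4870 + 5.9740 = 45.9150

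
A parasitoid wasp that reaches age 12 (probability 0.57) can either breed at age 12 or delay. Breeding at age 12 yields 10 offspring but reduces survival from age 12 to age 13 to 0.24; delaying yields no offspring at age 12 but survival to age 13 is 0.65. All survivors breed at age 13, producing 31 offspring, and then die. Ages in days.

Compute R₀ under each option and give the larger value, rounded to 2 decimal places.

11.49

breed at age 12: R₀ = 0.57 × (10 + 0.24 × 31) = 0.57 × 17.4400 = 9.9408
delay to age 13: R₀ = 0.57 × (0.65 × 31) = 0.57 × 20.1500 = 11.4855
Higher: delay to age 13 (11.4855).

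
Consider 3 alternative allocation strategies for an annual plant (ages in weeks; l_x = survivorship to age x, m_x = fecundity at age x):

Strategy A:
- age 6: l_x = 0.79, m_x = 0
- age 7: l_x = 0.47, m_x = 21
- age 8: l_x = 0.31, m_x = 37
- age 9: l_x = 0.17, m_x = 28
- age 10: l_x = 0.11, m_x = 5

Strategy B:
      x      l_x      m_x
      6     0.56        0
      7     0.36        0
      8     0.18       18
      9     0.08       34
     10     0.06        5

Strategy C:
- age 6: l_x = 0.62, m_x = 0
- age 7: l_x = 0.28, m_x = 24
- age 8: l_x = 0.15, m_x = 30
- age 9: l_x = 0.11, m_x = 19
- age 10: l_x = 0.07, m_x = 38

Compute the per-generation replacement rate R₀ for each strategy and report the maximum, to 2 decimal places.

Strategy A: R₀ = 0.79×0 + 0.47×21 + 0.31×37 + 0.17×28 + 0.11×5 = 26.6500
Strategy B: R₀ = 0.56×0 + 0.36×0 + 0.18×18 + 0.08×34 + 0.06×5 = 6.2600
Strategy C: R₀ = 0.62×0 + 0.28×24 + 0.15×30 + 0.11×19 + 0.07×38 = 15.9700
Highest R₀: strategy A with 26.6500.

26.65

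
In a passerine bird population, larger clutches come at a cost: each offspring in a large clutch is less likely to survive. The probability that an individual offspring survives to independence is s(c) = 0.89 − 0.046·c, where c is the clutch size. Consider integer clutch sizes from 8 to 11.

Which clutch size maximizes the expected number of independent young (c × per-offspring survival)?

10

Expected independent young = c × s(c):
  c=8: 8 × 0.522 = 4.176
  c=9: 9 × 0.476 = 4.284
  c=10: 10 × 0.430 = 4.300
  c=11: 11 × 0.384 = 4.224
Maximum at c = 10 (4.300 independent young).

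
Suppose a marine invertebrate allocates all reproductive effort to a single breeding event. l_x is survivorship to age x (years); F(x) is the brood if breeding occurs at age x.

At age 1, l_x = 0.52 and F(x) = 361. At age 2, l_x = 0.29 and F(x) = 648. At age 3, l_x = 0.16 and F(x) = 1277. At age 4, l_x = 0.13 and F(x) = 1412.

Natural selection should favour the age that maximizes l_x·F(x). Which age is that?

Expected offspring if breeding at age x = l_x × F(x):
  age 1: 0.52 × 361 = 187.720
  age 2: 0.29 × 648 = 187.920
  age 3: 0.16 × 1277 = 204.320
  age 4: 0.13 × 1412 = 183.560
Maximum at age 3 (204.320).

3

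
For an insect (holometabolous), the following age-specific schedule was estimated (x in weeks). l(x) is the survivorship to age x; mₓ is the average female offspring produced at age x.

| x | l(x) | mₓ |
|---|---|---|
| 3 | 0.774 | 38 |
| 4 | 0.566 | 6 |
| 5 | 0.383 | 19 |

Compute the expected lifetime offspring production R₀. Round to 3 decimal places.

40.085

R₀ = Σ l(x) mₓ:
  age 3: 0.774 × 38 = 29.4120
  age 4: 0.566 × 6 = 3.3960
  age 5: 0.383 × 19 = 7.2770
R₀ = 29.4120 + 3.3960 + 7.2770 = 40.0850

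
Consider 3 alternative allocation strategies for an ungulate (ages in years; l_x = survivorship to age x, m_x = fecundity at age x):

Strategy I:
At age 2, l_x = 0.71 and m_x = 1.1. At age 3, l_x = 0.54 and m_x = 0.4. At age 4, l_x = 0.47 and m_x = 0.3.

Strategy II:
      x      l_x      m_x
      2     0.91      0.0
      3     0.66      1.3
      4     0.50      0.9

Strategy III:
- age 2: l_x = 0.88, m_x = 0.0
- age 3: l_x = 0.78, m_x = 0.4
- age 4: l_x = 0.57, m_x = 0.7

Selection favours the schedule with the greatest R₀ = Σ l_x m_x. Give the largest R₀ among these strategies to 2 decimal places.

1.31

Strategy I: R₀ = 0.71×1.1 + 0.54×0.4 + 0.47×0.3 = 1.1380
Strategy II: R₀ = 0.91×0.0 + 0.66×1.3 + 0.50×0.9 = 1.3080
Strategy III: R₀ = 0.88×0.0 + 0.78×0.4 + 0.57×0.7 = 0.7110
Highest R₀: strategy II with 1.3080.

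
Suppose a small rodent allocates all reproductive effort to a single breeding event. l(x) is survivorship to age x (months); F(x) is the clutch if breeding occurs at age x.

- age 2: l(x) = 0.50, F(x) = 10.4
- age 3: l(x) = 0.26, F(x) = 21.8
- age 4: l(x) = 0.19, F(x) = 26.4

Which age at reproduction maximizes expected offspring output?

Expected offspring if breeding at age x = l(x) × F(x):
  age 2: 0.50 × 10.4 = 5.200
  age 3: 0.26 × 21.8 = 5.668
  age 4: 0.19 × 26.4 = 5.016
Maximum at age 3 (5.668).

3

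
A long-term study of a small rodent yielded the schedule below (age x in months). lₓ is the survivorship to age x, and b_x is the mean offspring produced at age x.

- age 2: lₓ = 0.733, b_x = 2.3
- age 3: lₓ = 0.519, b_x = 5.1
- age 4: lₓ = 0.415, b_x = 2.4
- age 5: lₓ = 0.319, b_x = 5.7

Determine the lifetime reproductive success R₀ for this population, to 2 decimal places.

7.15

R₀ = Σ lₓ b_x:
  age 2: 0.733 × 2.3 = 1.6859
  age 3: 0.519 × 5.1 = 2.6469
  age 4: 0.415 × 2.4 = 0.9960
  age 5: 0.319 × 5.7 = 1.8183
R₀ = 1.6859 + 2.6469 + 0.9960 + 1.8183 = 7.1471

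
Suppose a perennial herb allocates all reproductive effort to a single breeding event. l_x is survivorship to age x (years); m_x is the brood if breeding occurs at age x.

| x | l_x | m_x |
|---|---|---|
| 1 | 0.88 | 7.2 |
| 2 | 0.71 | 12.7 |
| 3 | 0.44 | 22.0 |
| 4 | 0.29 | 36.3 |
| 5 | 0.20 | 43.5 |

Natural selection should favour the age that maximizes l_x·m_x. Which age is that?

Expected offspring if breeding at age x = l_x × m_x:
  age 1: 0.88 × 7.2 = 6.336
  age 2: 0.71 × 12.7 = 9.017
  age 3: 0.44 × 22.0 = 9.680
  age 4: 0.29 × 36.3 = 10.527
  age 5: 0.20 × 43.5 = 8.700
Maximum at age 4 (10.527).

4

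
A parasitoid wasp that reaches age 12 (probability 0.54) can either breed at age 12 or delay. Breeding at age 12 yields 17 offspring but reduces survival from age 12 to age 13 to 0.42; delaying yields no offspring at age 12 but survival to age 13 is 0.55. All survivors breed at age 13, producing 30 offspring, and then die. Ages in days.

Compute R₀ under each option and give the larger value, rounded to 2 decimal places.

breed at age 12: R₀ = 0.54 × (17 + 0.42 × 30) = 0.54 × 29.6000 = 15.9840
delay to age 13: R₀ = 0.54 × (0.55 × 30) = 0.54 × 16.5000 = 8.9100
Higher: breed at age 12 (15.9840).

15.98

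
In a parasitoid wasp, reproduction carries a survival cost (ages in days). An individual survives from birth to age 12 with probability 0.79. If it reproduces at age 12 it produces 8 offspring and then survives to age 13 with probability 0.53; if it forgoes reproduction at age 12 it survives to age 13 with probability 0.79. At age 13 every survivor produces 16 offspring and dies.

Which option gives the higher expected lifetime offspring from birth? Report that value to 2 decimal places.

13.02

breed at age 12: R₀ = 0.79 × (8 + 0.53 × 16) = 0.79 × 16.4800 = 13.0192
delay to age 13: R₀ = 0.79 × (0.79 × 16) = 0.79 × 12.6400 = 9.9856
Higher: breed at age 12 (13.0192).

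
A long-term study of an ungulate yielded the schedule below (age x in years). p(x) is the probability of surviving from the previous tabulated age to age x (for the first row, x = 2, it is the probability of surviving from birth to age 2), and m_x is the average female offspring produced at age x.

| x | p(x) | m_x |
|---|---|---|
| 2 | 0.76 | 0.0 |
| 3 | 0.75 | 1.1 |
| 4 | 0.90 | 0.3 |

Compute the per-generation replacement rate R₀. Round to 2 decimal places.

0.78

Survivorship from birth: l_x = p_2·p_3·…·p_x.
  l_2 = 0.76000
  l_3 = 0.57000
  l_4 = 0.51300
R₀ = Σ l_x m_x:
  age 2: 0.76000 × 0.0 = 0.0000
  age 3: 0.57000 × 1.1 = 0.6270
  age 4: 0.51300 × 0.3 = 0.1539
R₀ = 0.0000 + 0.6270 + 0.1539 = 0.7809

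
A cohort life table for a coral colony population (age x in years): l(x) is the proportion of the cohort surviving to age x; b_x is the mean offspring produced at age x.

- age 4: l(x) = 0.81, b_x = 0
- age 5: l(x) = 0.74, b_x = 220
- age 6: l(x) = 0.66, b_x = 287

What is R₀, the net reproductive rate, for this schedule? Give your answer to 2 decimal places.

352.22

R₀ = Σ l(x) b_x:
  age 4: 0.81 × 0 = 0.0000
  age 5: 0.74 × 220 = 162.8000
  age 6: 0.66 × 287 = 189.4200
R₀ = 0.0000 + 162.8000 + 189.4200 = 352.2200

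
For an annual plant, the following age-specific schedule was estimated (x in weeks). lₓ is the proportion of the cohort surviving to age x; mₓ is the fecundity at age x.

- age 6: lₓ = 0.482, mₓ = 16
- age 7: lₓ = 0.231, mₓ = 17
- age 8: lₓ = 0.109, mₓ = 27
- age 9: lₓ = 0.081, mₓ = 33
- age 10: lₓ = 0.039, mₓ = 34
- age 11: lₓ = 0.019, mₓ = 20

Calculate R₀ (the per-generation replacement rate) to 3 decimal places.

R₀ = Σ lₓ mₓ:
  age 6: 0.482 × 16 = 7.7120
  age 7: 0.231 × 17 = 3.9270
  age 8: 0.109 × 27 = 2.9430
  age 9: 0.081 × 33 = 2.6730
  age 10: 0.039 × 34 = 1.3260
  age 11: 0.019 × 20 = 0.3800
R₀ = 7.7120 + 3.9270 + 2.9430 + 2.6730 + 1.3260 + 0.3800 = 18.9610

18.961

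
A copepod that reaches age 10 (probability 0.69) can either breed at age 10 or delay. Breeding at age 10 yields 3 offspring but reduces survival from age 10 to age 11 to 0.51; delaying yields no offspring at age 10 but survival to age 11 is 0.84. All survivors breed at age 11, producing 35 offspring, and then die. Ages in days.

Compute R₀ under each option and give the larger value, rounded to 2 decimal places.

breed at age 10: R₀ = 0.69 × (3 + 0.51 × 35) = 0.69 × 20.8500 = 14.3865
delay to age 11: R₀ = 0.69 × (0.84 × 35) = 0.69 × 29.4000 = 20.2860
Higher: delay to age 11 (20.2860).

20.29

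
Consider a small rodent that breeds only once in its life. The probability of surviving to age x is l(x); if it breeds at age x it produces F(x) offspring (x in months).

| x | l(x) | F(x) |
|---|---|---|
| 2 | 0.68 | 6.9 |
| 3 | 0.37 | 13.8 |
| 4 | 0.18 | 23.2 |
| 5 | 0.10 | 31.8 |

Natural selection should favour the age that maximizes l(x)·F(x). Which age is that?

Expected offspring if breeding at age x = l(x) × F(x):
  age 2: 0.68 × 6.9 = 4.692
  age 3: 0.37 × 13.8 = 5.106
  age 4: 0.18 × 23.2 = 4.176
  age 5: 0.10 × 31.8 = 3.180
Maximum at age 3 (5.106).

3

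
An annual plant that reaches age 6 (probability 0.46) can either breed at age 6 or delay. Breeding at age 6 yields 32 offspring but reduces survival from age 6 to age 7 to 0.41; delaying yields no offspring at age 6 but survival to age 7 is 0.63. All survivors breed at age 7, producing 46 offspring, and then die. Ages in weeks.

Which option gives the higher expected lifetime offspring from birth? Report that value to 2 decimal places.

23.40

breed at age 6: R₀ = 0.46 × (32 + 0.41 × 46) = 0.46 × 50.8600 = 23.3956
delay to age 7: R₀ = 0.46 × (0.63 × 46) = 0.46 × 28.9800 = 13.3308
Higher: breed at age 6 (23.3956).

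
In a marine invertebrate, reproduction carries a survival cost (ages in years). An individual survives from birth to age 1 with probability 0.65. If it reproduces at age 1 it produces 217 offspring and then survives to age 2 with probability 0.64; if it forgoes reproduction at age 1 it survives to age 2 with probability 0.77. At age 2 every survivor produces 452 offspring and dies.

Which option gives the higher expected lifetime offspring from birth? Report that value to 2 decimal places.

329.08

breed at age 1: R₀ = 0.65 × (217 + 0.64 × 452) = 0.65 × 506.2800 = 329.0820
delay to age 2: R₀ = 0.65 × (0.77 × 452) = 0.65 × 348.0400 = 226.2260
Higher: breed at age 1 (329.0820).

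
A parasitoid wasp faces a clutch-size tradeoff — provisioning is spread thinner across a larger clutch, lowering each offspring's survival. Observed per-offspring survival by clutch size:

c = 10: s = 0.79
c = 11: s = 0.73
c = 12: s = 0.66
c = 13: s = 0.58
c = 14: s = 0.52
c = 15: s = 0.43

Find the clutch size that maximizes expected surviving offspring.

Expected surviving offspring = c × s(c):
  c=10: 10 × 0.79 = 7.900
  c=11: 11 × 0.73 = 8.030
  c=12: 12 × 0.66 = 7.920
  c=13: 13 × 0.58 = 7.540
  c=14: 14 × 0.52 = 7.280
  c=15: 15 × 0.43 = 6.450
Maximum at c = 11 (8.030 surviving offspring).

11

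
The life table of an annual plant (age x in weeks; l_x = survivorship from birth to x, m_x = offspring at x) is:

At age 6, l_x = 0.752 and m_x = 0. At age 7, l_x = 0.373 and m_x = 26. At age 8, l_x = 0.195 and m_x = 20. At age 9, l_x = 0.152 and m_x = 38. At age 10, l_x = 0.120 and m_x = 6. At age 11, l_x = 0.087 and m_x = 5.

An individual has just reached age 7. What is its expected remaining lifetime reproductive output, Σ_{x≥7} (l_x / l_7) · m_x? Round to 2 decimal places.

l_7 = 0.373. Conditional survival from age 7 to x is l_x / l_7.
  x=7: (0.373/0.373) × 26 = 26.0000
  x=8: (0.195/0.373) × 20 = 10.4558
  x=9: (0.152/0.373) × 38 = 15.4853
  x=10: (0.120/0.373) × 6 = 1.9303
  x=11: (0.087/0.373) × 5 = 1.1662
Sum = 26.0000 + 10.4558 + 15.4853 + 1.9303 + 1.1662 = 55.0375

55.04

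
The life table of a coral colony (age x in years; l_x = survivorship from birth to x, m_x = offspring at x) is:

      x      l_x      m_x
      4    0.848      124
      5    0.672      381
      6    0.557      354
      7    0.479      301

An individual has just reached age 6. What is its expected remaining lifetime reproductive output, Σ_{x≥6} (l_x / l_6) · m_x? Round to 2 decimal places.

l_6 = 0.557. Conditional survival from age 6 to x is l_x / l_6.
  x=6: (0.557/0.557) × 354 = 354.0000
  x=7: (0.479/0.557) × 301 = 258.8492
Sum = 354.0000 + 258.8492 = 612.8492

612.85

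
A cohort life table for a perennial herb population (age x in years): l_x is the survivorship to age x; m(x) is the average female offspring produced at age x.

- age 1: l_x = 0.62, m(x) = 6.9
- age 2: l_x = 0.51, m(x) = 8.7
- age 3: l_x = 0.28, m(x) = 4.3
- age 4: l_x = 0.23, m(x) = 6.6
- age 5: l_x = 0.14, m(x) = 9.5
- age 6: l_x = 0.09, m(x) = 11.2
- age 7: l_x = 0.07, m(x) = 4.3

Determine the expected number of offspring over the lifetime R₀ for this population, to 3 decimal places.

14.076

R₀ = Σ l_x m(x):
  age 1: 0.62 × 6.9 = 4.2780
  age 2: 0.51 × 8.7 = 4.4370
  age 3: 0.28 × 4.3 = 1.2040
  age 4: 0.23 × 6.6 = 1.5180
  age 5: 0.14 × 9.5 = 1.3300
  age 6: 0.09 × 11.2 = 1.0080
  age 7: 0.07 × 4.3 = 0.3010
R₀ = 4.2780 + 4.4370 + 1.2040 + 1.5180 + 1.3300 + 1.0080 + 0.3010 = 14.0760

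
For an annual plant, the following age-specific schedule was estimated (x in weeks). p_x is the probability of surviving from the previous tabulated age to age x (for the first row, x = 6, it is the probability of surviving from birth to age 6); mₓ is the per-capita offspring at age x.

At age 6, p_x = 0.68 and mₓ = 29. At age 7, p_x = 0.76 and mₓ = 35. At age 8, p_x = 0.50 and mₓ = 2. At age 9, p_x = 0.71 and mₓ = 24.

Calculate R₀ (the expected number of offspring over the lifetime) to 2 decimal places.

Survivorship from birth: l_x = p_6·p_7·…·p_x.
  l_6 = 0.68000
  l_7 = 0.51680
  l_8 = 0.25840
  l_9 = 0.18346
R₀ = Σ l_x mₓ:
  age 6: 0.68000 × 29 = 19.7200
  age 7: 0.51680 × 35 = 18.0880
  age 8: 0.25840 × 2 = 0.5168
  age 9: 0.18346 × 24 = 4.4030
R₀ = 19.7200 + 18.0880 + 0.5168 + 4.4030 = 42.7278

42.73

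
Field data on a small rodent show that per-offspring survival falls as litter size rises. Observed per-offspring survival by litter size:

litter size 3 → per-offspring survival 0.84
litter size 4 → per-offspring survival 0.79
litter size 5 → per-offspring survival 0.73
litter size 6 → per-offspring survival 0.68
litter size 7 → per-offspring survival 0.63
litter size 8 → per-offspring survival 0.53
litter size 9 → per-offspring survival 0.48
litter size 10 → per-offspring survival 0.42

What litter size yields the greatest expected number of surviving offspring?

7

Expected surviving offspring = c × s(c):
  c=3: 3 × 0.84 = 2.520
  c=4: 4 × 0.79 = 3.160
  c=5: 5 × 0.73 = 3.650
  c=6: 6 × 0.68 = 4.080
  c=7: 7 × 0.63 = 4.410
  c=8: 8 × 0.53 = 4.240
  c=9: 9 × 0.48 = 4.320
  c=10: 10 × 0.42 = 4.200
Maximum at c = 7 (4.410 surviving offspring).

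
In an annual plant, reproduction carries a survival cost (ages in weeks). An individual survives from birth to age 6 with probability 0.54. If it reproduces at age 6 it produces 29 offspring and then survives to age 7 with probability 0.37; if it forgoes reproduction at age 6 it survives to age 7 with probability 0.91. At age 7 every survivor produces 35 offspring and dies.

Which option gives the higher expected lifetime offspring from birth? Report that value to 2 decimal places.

breed at age 6: R₀ = 0.54 × (29 + 0.37 × 35) = 0.54 × 41.9500 = 22.6530
delay to age 7: R₀ = 0.54 × (0.91 × 35) = 0.54 × 31.8500 = 17.1990
Higher: breed at age 6 (22.6530).

22.65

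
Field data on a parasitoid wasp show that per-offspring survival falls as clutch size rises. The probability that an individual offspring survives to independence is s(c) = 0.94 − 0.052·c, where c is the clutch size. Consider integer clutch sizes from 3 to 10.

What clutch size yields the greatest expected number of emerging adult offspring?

9

Expected emerging adult offspring = c × s(c):
  c=3: 3 × 0.784 = 2.352
  c=4: 4 × 0.732 = 2.928
  c=5: 5 × 0.680 = 3.400
  c=6: 6 × 0.628 = 3.768
  c=7: 7 × 0.576 = 4.032
  c=8: 8 × 0.524 = 4.192
  c=9: 9 × 0.472 = 4.248
  c=10: 10 × 0.420 = 4.200
Maximum at c = 9 (4.248 emerging adult offspring).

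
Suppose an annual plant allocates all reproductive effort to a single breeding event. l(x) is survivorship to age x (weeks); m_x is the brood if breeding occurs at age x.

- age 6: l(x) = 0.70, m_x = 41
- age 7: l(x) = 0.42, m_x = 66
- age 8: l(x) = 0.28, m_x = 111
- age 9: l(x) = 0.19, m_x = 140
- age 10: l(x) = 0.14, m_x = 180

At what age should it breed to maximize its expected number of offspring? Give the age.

Expected offspring if breeding at age x = l(x) × m_x:
  age 6: 0.70 × 41 = 28.700
  age 7: 0.42 × 66 = 27.720
  age 8: 0.28 × 111 = 31.080
  age 9: 0.19 × 140 = 26.600
  age 10: 0.14 × 180 = 25.200
Maximum at age 8 (31.080).

8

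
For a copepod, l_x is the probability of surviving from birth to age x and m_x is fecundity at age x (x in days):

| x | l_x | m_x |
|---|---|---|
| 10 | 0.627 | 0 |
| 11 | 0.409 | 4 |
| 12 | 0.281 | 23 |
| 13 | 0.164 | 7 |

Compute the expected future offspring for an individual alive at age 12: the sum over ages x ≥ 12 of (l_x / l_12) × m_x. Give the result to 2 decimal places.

l_12 = 0.281. Conditional survival from age 12 to x is l_x / l_12.
  x=12: (0.281/0.281) × 23 = 23.0000
  x=13: (0.164/0.281) × 7 = 4.0854
Sum = 23.0000 + 4.0854 = 27.0854

27.09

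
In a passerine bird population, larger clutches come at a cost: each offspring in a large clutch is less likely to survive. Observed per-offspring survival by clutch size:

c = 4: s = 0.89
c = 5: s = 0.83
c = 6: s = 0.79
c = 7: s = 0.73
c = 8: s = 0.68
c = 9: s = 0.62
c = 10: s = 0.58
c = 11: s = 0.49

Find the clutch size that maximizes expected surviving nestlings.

10

Expected surviving nestlings = c × s(c):
  c=4: 4 × 0.89 = 3.560
  c=5: 5 × 0.83 = 4.150
  c=6: 6 × 0.79 = 4.740
  c=7: 7 × 0.73 = 5.110
  c=8: 8 × 0.68 = 5.440
  c=9: 9 × 0.62 = 5.580
  c=10: 10 × 0.58 = 5.800
  c=11: 11 × 0.49 = 5.390
Maximum at c = 10 (5.800 surviving nestlings).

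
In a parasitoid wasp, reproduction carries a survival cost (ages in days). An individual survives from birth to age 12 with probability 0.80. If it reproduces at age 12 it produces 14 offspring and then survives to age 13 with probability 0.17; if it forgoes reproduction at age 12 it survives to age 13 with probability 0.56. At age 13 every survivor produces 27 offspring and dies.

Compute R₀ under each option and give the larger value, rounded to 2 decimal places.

14.87

breed at age 12: R₀ = 0.80 × (14 + 0.17 × 27) = 0.80 × 18.5900 = 14.8720
delay to age 13: R₀ = 0.80 × (0.56 × 27) = 0.80 × 15.1200 = 12.0960
Higher: breed at age 12 (14.8720).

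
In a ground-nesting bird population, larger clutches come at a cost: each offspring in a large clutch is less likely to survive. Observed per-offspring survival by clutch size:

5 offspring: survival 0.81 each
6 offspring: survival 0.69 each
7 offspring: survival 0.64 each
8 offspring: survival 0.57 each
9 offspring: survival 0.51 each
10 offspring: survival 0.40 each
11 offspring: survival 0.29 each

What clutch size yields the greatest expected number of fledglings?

Expected fledglings = c × s(c):
  c=5: 5 × 0.81 = 4.050
  c=6: 6 × 0.69 = 4.140
  c=7: 7 × 0.64 = 4.480
  c=8: 8 × 0.57 = 4.560
  c=9: 9 × 0.51 = 4.590
  c=10: 10 × 0.40 = 4.000
  c=11: 11 × 0.29 = 3.190
Maximum at c = 9 (4.590 fledglings).

9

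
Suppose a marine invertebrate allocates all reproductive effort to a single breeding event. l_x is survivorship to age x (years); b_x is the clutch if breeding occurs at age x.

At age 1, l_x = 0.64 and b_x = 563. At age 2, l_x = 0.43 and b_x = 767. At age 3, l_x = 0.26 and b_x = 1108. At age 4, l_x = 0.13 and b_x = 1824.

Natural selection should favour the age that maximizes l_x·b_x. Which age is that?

Expected offspring if breeding at age x = l_x × b_x:
  age 1: 0.64 × 563 = 360.320
  age 2: 0.43 × 767 = 329.810
  age 3: 0.26 × 1108 = 288.080
  age 4: 0.13 × 1824 = 237.120
Maximum at age 1 (360.320).

1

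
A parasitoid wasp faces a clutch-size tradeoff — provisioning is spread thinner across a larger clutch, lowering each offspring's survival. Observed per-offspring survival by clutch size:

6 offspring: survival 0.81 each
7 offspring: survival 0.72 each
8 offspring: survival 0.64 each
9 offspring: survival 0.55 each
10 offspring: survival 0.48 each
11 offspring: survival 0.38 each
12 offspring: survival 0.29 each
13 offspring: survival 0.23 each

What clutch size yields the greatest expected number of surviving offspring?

8

Expected surviving offspring = c × s(c):
  c=6: 6 × 0.81 = 4.860
  c=7: 7 × 0.72 = 5.040
  c=8: 8 × 0.64 = 5.120
  c=9: 9 × 0.55 = 4.950
  c=10: 10 × 0.48 = 4.800
  c=11: 11 × 0.38 = 4.180
  c=12: 12 × 0.29 = 3.480
  c=13: 13 × 0.23 = 2.990
Maximum at c = 8 (5.120 surviving offspring).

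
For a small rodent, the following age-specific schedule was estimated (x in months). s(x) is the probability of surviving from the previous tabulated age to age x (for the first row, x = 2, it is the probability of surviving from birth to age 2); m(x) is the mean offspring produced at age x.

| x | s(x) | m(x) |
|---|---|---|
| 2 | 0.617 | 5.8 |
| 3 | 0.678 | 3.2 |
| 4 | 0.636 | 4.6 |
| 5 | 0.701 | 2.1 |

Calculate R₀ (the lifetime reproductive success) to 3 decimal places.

6.533

Survivorship from birth: l_x = s_2·s_3·…·s_x.
  l_2 = 0.61700
  l_3 = 0.41833
  l_4 = 0.26606
  l_5 = 0.18650
R₀ = Σ l_x m(x):
  age 2: 0.61700 × 5.8 = 3.5786
  age 3: 0.41833 × 3.2 = 1.3387
  age 4: 0.26606 × 4.6 = 1.2239
  age 5: 0.18650 × 2.1 = 0.3916
R₀ = 3.5786 + 1.3387 + 1.2239 + 0.3916 = 6.5328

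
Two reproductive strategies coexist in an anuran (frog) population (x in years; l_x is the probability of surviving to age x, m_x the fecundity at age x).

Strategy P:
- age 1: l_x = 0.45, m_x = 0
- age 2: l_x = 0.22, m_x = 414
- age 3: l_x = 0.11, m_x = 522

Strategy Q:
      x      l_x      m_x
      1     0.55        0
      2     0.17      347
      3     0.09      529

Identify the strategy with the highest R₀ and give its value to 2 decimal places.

148.50

Strategy P: R₀ = 0.45×0 + 0.22×414 + 0.11×522 = 148.5000
Strategy Q: R₀ = 0.55×0 + 0.17×347 + 0.09×529 = 106.6000
Highest R₀: strategy P with 148.5000.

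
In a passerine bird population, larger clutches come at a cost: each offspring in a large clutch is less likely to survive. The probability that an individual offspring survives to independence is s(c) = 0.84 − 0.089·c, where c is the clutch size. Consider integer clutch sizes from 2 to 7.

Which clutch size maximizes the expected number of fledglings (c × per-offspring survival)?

Expected fledglings = c × s(c):
  c=2: 2 × 0.662 = 1.324
  c=3: 3 × 0.573 = 1.719
  c=4: 4 × 0.484 = 1.936
  c=5: 5 × 0.395 = 1.975
  c=6: 6 × 0.306 = 1.836
  c=7: 7 × 0.217 = 1.519
Maximum at c = 5 (1.975 fledglings).

5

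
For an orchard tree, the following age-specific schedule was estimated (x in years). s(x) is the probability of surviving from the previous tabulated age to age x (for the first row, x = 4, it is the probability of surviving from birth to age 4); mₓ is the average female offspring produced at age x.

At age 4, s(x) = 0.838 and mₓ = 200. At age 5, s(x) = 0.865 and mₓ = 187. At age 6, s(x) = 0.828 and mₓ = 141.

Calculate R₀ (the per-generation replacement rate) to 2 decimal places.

387.78

Survivorship from birth: l_x = s_4·s_5·…·s_x.
  l_4 = 0.83800
  l_5 = 0.72487
  l_6 = 0.60019
R₀ = Σ l_x mₓ:
  age 4: 0.83800 × 200 = 167.6000
  age 5: 0.72487 × 187 = 135.5507
  age 6: 0.60019 × 141 = 84.6268
R₀ = 167.6000 + 135.5507 + 84.6268 = 387.7775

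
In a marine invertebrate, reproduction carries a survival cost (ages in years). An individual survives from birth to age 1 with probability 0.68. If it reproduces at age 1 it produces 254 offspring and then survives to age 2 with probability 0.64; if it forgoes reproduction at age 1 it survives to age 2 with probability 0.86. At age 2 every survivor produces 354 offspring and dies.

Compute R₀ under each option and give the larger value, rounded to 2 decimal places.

326.78

breed at age 1: R₀ = 0.68 × (254 + 0.64 × 354) = 0.68 × 480.5600 = 326.7808
delay to age 2: R₀ = 0.68 × (0.86 × 354) = 0.68 × 304.4400 = 207.0192
Higher: breed at age 1 (326.7808).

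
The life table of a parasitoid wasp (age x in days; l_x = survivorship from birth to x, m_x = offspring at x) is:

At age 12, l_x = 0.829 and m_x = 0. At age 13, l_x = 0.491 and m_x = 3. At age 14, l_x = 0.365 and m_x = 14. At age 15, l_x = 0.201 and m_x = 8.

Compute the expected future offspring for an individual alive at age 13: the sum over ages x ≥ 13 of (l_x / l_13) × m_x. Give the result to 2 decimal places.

l_13 = 0.491. Conditional survival from age 13 to x is l_x / l_13.
  x=13: (0.491/0.491) × 3 = 3.0000
  x=14: (0.365/0.491) × 14 = 10.4073
  x=15: (0.201/0.491) × 8 = 3.2749
Sum = 3.0000 + 10.4073 + 3.2749 = 16.6823

16.68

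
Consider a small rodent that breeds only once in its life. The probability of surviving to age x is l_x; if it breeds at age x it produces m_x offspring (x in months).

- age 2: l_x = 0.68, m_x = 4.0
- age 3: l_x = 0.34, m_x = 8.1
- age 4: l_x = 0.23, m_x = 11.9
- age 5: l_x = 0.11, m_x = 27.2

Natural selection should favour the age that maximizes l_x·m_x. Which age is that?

5

Expected offspring if breeding at age x = l_x × m_x:
  age 2: 0.68 × 4.0 = 2.720
  age 3: 0.34 × 8.1 = 2.754
  age 4: 0.23 × 11.9 = 2.737
  age 5: 0.11 × 27.2 = 2.992
Maximum at age 5 (2.992).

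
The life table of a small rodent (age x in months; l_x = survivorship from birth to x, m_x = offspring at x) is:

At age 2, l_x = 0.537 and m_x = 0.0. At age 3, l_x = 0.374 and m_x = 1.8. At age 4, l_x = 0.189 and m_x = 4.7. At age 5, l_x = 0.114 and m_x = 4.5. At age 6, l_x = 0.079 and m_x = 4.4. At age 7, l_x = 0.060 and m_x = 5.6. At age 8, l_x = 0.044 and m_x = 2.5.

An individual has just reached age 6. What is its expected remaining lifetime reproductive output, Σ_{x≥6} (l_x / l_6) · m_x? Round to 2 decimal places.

10.05

l_6 = 0.079. Conditional survival from age 6 to x is l_x / l_6.
  x=6: (0.079/0.079) × 4.4 = 4.4000
  x=7: (0.060/0.079) × 5.6 = 4.2532
  x=8: (0.044/0.079) × 2.5 = 1.3924
Sum = 4.4000 + 4.2532 + 1.3924 = 10.0456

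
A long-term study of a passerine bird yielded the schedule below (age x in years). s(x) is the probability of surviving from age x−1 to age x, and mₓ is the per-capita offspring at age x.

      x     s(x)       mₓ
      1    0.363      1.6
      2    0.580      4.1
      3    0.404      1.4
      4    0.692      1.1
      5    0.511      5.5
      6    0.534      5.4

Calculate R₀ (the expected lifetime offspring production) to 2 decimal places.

1.88

Survivorship from birth: l_x = s_1·s_2·…·s_x.
  l_1 = 0.36300
  l_2 = 0.21054
  l_3 = 0.08506
  l_4 = 0.05886
  l_5 = 0.03008
  l_6 = 0.01606
R₀ = Σ l_x mₓ:
  age 1: 0.36300 × 1.6 = 0.5808
  age 2: 0.21054 × 4.1 = 0.8632
  age 3: 0.08506 × 1.4 = 0.1191
  age 4: 0.05886 × 1.1 = 0.0647
  age 5: 0.03008 × 5.5 = 0.1654
  age 6: 0.01606 × 5.4 = 0.0867
R₀ = 0.5808 + 0.8632 + 0.1191 + 0.0647 + 0.1654 + 0.0867 = 1.8800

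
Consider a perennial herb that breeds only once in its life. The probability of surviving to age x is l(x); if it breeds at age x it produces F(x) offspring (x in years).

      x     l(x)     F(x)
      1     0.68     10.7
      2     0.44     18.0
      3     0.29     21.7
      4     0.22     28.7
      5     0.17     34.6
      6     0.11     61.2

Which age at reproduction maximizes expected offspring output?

2

Expected offspring if breeding at age x = l(x) × F(x):
  age 1: 0.68 × 10.7 = 7.276
  age 2: 0.44 × 18.0 = 7.920
  age 3: 0.29 × 21.7 = 6.293
  age 4: 0.22 × 28.7 = 6.314
  age 5: 0.17 × 34.6 = 5.882
  age 6: 0.11 × 61.2 = 6.732
Maximum at age 2 (7.920).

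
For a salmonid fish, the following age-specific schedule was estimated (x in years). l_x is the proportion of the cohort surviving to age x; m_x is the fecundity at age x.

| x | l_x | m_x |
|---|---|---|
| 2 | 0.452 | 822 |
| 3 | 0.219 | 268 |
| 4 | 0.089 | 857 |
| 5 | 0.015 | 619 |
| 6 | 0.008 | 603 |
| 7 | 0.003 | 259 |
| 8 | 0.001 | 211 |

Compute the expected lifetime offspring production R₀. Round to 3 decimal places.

521.606

R₀ = Σ l_x m_x:
  age 2: 0.452 × 822 = 371.5440
  age 3: 0.219 × 268 = 58.6920
  age 4: 0.089 × 857 = 76.2730
  age 5: 0.015 × 619 = 9.2850
  age 6: 0.008 × 603 = 4.8240
  age 7: 0.003 × 259 = 0.7770
  age 8: 0.001 × 211 = 0.2110
R₀ = 371.5440 + 58.6920 + 76.2730 + 9.2850 + 4.8240 + 0.7770 + 0.2110 = 521.6060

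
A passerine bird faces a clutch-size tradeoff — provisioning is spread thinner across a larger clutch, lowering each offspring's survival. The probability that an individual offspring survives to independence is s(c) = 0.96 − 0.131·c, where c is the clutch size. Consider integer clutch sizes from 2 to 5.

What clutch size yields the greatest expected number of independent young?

4

Expected independent young = c × s(c):
  c=2: 2 × 0.698 = 1.396
  c=3: 3 × 0.567 = 1.701
  c=4: 4 × 0.436 = 1.744
  c=5: 5 × 0.305 = 1.525
Maximum at c = 4 (1.744 independent young).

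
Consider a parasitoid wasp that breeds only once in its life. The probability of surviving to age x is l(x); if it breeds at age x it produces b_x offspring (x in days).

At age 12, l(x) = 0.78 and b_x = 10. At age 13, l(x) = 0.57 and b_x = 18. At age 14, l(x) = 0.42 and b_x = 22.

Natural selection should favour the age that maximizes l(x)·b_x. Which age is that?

Expected offspring if breeding at age x = l(x) × b_x:
  age 12: 0.78 × 10 = 7.800
  age 13: 0.57 × 18 = 10.260
  age 14: 0.42 × 22 = 9.240
Maximum at age 13 (10.260).

13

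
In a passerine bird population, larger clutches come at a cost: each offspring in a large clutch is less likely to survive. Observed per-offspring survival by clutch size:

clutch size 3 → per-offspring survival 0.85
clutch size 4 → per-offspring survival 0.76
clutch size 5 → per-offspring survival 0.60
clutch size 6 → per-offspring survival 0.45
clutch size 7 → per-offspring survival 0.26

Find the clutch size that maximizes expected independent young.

Expected independent young = c × s(c):
  c=3: 3 × 0.85 = 2.550
  c=4: 4 × 0.76 = 3.040
  c=5: 5 × 0.60 = 3.000
  c=6: 6 × 0.45 = 2.700
  c=7: 7 × 0.26 = 1.820
Maximum at c = 4 (3.040 independent young).

4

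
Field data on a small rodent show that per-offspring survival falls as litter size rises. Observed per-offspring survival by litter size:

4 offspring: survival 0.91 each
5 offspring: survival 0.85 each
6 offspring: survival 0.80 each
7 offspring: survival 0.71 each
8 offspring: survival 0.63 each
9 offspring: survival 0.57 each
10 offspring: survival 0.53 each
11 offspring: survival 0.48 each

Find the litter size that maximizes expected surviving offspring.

10

Expected surviving offspring = c × s(c):
  c=4: 4 × 0.91 = 3.640
  c=5: 5 × 0.85 = 4.250
  c=6: 6 × 0.80 = 4.800
  c=7: 7 × 0.71 = 4.970
  c=8: 8 × 0.63 = 5.040
  c=9: 9 × 0.57 = 5.130
  c=10: 10 × 0.53 = 5.300
  c=11: 11 × 0.48 = 5.280
Maximum at c = 10 (5.300 surviving offspring).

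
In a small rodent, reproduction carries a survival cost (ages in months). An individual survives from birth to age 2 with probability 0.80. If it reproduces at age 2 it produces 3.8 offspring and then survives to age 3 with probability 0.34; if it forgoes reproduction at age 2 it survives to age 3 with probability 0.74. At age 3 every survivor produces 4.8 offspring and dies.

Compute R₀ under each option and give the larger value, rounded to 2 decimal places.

breed at age 2: R₀ = 0.80 × (3.8 + 0.34 × 4.8) = 0.80 × 5.4320 = 4.3456
delay to age 3: R₀ = 0.80 × (0.74 × 4.8) = 0.80 × 3.5520 = 2.8416
Higher: breed at age 2 (4.3456).

4.35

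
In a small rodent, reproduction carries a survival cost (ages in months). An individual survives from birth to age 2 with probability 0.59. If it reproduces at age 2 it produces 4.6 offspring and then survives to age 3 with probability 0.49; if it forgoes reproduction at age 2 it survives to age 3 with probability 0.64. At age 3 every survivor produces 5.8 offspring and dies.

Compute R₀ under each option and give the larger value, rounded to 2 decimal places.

breed at age 2: R₀ = 0.59 × (4.6 + 0.49 × 5.8) = 0.59 × 7.4420 = 4.3908
delay to age 3: R₀ = 0.59 × (0.64 × 5.8) = 0.59 × 3.7120 = 2.1901
Higher: breed at age 2 (4.3908).

4.39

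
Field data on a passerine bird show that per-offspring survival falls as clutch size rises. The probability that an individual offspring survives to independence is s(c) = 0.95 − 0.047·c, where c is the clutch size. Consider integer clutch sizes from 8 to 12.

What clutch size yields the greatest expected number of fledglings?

10

Expected fledglings = c × s(c):
  c=8: 8 × 0.574 = 4.592
  c=9: 9 × 0.527 = 4.743
  c=10: 10 × 0.480 = 4.800
  c=11: 11 × 0.433 = 4.763
  c=12: 12 × 0.386 = 4.632
Maximum at c = 10 (4.800 fledglings).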